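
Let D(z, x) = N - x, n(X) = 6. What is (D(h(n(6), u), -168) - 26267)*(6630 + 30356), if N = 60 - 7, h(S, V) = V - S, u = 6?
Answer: -963337356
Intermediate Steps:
N = 53
D(z, x) = 53 - x
(D(h(n(6), u), -168) - 26267)*(6630 + 30356) = ((53 - 1*(-168)) - 26267)*(6630 + 30356) = ((53 + 168) - 26267)*36986 = (221 - 26267)*36986 = -26046*36986 = -963337356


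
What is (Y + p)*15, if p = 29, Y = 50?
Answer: 1185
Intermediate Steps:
(Y + p)*15 = (50 + 29)*15 = 79*15 = 1185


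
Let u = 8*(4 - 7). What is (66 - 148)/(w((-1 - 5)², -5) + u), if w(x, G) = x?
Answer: -41/6 ≈ -6.8333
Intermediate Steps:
u = -24 (u = 8*(-3) = -24)
(66 - 148)/(w((-1 - 5)², -5) + u) = (66 - 148)/((-1 - 5)² - 24) = -82/((-6)² - 24) = -82/(36 - 24) = -82/12 = -82*1/12 = -41/6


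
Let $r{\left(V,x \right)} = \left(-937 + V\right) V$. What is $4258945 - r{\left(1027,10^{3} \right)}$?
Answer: $4166515$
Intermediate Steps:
$r{\left(V,x \right)} = V \left(-937 + V\right)$
$4258945 - r{\left(1027,10^{3} \right)} = 4258945 - 1027 \left(-937 + 1027\right) = 4258945 - 1027 \cdot 90 = 4258945 - 92430 = 4166515$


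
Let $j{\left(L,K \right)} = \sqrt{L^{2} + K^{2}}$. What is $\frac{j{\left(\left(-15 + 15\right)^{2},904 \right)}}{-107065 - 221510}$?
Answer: $- \frac{904}{328575} \approx -0.0027513$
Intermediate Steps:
$j{\left(L,K \right)} = \sqrt{K^{2} + L^{2}}$
$\frac{j{\left(\left(-15 + 15\right)^{2},904 \right)}}{-107065 - 221510} = \frac{\sqrt{904^{2} + \left(\left(-15 + 15\right)^{2}\right)^{2}}}{-107065 - 221510} = \frac{\sqrt{817216 + \left(0^{2}\right)^{2}}}{-107065 - 221510} = \frac{\sqrt{817216 + 0^{2}}}{-328575} = \sqrt{817216 + 0} \left(- \frac{1}{328575}\right) = \sqrt{817216} \left(- \frac{1}{328575}\right) = 904 \left(- \frac{1}{328575}\right) = - \frac{904}{328575}$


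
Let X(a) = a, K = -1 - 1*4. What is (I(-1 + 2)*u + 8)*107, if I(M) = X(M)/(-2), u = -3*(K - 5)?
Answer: -749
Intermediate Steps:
K = -5 (K = -1 - 4 = -5)
u = 30 (u = -3*(-5 - 5) = -3*(-10) = 30)
I(M) = -M/2 (I(M) = M/(-2) = M*(-½) = -M/2)
(I(-1 + 2)*u + 8)*107 = (-(-1 + 2)/2*30 + 8)*107 = (-½*1*30 + 8)*107 = (-½*30 + 8)*107 = (-15 + 8)*107 = -7*107 = -749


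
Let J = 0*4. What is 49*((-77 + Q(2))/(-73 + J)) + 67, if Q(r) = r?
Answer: 8566/73 ≈ 117.34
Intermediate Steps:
J = 0
49*((-77 + Q(2))/(-73 + J)) + 67 = 49*((-77 + 2)/(-73 + 0)) + 67 = 49*(-75/(-73)) + 67 = 49*(-75*(-1/73)) + 67 = 49*(75/73) + 67 = 3675/73 + 67 = 8566/73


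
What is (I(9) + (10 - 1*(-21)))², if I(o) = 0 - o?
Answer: 484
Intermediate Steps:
I(o) = -o
(I(9) + (10 - 1*(-21)))² = (-1*9 + (10 - 1*(-21)))² = (-9 + (10 + 21))² = (-9 + 31)² = 22² = 484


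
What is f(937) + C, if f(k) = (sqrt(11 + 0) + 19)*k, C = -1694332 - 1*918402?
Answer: -2594931 + 937*sqrt(11) ≈ -2.5918e+6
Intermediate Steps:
C = -2612734 (C = -1694332 - 918402 = -2612734)
f(k) = k*(19 + sqrt(11)) (f(k) = (sqrt(11) + 19)*k = (19 + sqrt(11))*k = k*(19 + sqrt(11)))
f(937) + C = 937*(19 + sqrt(11)) - 2612734 = (17803 + 937*sqrt(11)) - 2612734 = -2594931 + 937*sqrt(11)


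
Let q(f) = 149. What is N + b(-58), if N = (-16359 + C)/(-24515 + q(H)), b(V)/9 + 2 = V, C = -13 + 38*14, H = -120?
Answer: -2190300/4061 ≈ -539.35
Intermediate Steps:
C = 519 (C = -13 + 532 = 519)
b(V) = -18 + 9*V
N = 2640/4061 (N = (-16359 + 519)/(-24515 + 149) = -15840/(-24366) = -15840*(-1/24366) = 2640/4061 ≈ 0.65009)
N + b(-58) = 2640/4061 + (-18 + 9*(-58)) = 2640/4061 + (-18 - 522) = 2640/4061 - 540 = -2190300/4061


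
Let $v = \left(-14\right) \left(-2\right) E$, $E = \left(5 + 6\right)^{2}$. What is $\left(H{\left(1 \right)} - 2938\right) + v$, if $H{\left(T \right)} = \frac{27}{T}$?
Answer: $477$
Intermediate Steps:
$E = 121$ ($E = 11^{2} = 121$)
$v = 3388$ ($v = \left(-14\right) \left(-2\right) 121 = 28 \cdot 121 = 3388$)
$\left(H{\left(1 \right)} - 2938\right) + v = \left(\frac{27}{1} - 2938\right) + 3388 = \left(27 \cdot 1 - 2938\right) + 3388 = \left(27 - 2938\right) + 3388 = -2911 + 3388 = 477$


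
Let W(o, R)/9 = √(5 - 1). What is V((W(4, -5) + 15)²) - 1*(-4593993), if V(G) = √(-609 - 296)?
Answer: 4593993 + I*√905 ≈ 4.594e+6 + 30.083*I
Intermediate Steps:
W(o, R) = 18 (W(o, R) = 9*√(5 - 1) = 9*√4 = 9*2 = 18)
V(G) = I*√905 (V(G) = √(-905) = I*√905)
V((W(4, -5) + 15)²) - 1*(-4593993) = I*√905 - 1*(-4593993) = I*√905 + 4593993 = 4593993 + I*√905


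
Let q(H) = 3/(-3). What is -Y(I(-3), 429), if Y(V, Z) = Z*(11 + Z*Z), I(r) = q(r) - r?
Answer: -78958308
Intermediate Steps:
q(H) = -1 (q(H) = 3*(-1/3) = -1)
I(r) = -1 - r
Y(V, Z) = Z*(11 + Z**2)
-Y(I(-3), 429) = -429*(11 + 429**2) = -429*(11 + 184041) = -429*184052 = -1*78958308 = -78958308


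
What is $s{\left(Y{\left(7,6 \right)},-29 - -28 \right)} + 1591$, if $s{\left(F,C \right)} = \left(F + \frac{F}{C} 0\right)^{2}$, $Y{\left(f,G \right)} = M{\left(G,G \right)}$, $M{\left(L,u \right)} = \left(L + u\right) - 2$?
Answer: $1691$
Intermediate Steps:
$M{\left(L,u \right)} = -2 + L + u$
$Y{\left(f,G \right)} = -2 + 2 G$ ($Y{\left(f,G \right)} = -2 + G + G = -2 + 2 G$)
$s{\left(F,C \right)} = F^{2}$ ($s{\left(F,C \right)} = \left(F + 0\right)^{2} = F^{2}$)
$s{\left(Y{\left(7,6 \right)},-29 - -28 \right)} + 1591 = \left(-2 + 2 \cdot 6\right)^{2} + 1591 = \left(-2 + 12\right)^{2} + 1591 = 10^{2} + 1591 = 100 + 1591 = 1691$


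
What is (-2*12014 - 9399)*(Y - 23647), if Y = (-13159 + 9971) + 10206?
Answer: 555857583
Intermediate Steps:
Y = 7018 (Y = -3188 + 10206 = 7018)
(-2*12014 - 9399)*(Y - 23647) = (-2*12014 - 9399)*(7018 - 23647) = (-24028 - 9399)*(-16629) = -33427*(-16629) = 555857583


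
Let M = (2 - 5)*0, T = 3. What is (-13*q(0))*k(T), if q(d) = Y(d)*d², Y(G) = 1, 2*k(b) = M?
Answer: 0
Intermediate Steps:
M = 0 (M = -3*0 = 0)
k(b) = 0 (k(b) = (½)*0 = 0)
q(d) = d² (q(d) = 1*d² = d²)
(-13*q(0))*k(T) = -13*0²*0 = -13*0*0 = 0*0 = 0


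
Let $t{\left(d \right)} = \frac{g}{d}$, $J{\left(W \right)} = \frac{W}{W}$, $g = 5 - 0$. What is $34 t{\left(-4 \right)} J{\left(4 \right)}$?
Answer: $- \frac{85}{2} \approx -42.5$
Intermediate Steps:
$g = 5$ ($g = 5 + 0 = 5$)
$J{\left(W \right)} = 1$
$t{\left(d \right)} = \frac{5}{d}$
$34 t{\left(-4 \right)} J{\left(4 \right)} = 34 \frac{5}{-4} \cdot 1 = 34 \cdot 5 \left(- \frac{1}{4}\right) 1 = 34 \left(- \frac{5}{4}\right) 1 = \left(- \frac{85}{2}\right) 1 = - \frac{85}{2}$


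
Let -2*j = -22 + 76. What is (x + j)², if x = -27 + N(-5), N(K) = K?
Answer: 3481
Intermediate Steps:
j = -27 (j = -(-22 + 76)/2 = -½*54 = -27)
x = -32 (x = -27 - 5 = -32)
(x + j)² = (-32 - 27)² = (-59)² = 3481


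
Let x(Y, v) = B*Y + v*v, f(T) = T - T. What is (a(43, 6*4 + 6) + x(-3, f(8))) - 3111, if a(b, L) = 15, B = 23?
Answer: -3165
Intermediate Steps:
f(T) = 0
x(Y, v) = v² + 23*Y (x(Y, v) = 23*Y + v*v = 23*Y + v² = v² + 23*Y)
(a(43, 6*4 + 6) + x(-3, f(8))) - 3111 = (15 + (0² + 23*(-3))) - 3111 = (15 + (0 - 69)) - 3111 = (15 - 69) - 3111 = -54 - 3111 = -3165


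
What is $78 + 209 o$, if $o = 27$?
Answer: $5721$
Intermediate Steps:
$78 + 209 o = 78 + 209 \cdot 27 = 78 + 5643 = 5721$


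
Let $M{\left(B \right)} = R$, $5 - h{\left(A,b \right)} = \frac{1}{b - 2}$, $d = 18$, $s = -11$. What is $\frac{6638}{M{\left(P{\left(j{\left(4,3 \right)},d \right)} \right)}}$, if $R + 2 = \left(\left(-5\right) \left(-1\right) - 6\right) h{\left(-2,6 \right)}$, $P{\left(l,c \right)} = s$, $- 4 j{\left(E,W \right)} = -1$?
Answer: $- \frac{26552}{27} \approx -983.41$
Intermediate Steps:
$j{\left(E,W \right)} = \frac{1}{4}$ ($j{\left(E,W \right)} = \left(- \frac{1}{4}\right) \left(-1\right) = \frac{1}{4}$)
$P{\left(l,c \right)} = -11$
$h{\left(A,b \right)} = 5 - \frac{1}{-2 + b}$ ($h{\left(A,b \right)} = 5 - \frac{1}{b - 2} = 5 - \frac{1}{-2 + b}$)
$R = - \frac{27}{4}$ ($R = -2 + \left(\left(-5\right) \left(-1\right) - 6\right) \frac{-11 + 5 \cdot 6}{-2 + 6} = -2 + \left(5 - 6\right) \frac{-11 + 30}{4} = -2 - \frac{1}{4} \cdot 19 = -2 - \frac{19}{4} = - \frac{27}{4} \approx -6.75$)
$M{\left(B \right)} = - \frac{27}{4}$
$\frac{6638}{M{\left(P{\left(j{\left(4,3 \right)},d \right)} \right)}} = \frac{6638}{- \frac{27}{4}} = 6638 \left(- \frac{4}{27}\right) = - \frac{26552}{27}$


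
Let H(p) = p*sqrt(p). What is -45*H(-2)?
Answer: 90*I*sqrt(2) ≈ 127.28*I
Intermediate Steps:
H(p) = p**(3/2)
-45*H(-2) = -(-90)*I*sqrt(2) = 90*I*sqrt(2)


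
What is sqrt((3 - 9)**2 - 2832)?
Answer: 2*I*sqrt(699) ≈ 52.877*I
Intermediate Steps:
sqrt((3 - 9)**2 - 2832) = sqrt((-6)**2 - 2832) = sqrt(36 - 2832) = sqrt(-2796) = 2*I*sqrt(699)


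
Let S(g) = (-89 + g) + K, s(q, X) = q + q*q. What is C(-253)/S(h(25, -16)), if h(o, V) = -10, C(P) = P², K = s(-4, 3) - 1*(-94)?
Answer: 64009/7 ≈ 9144.1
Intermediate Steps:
s(q, X) = q + q²
K = 106 (K = -4*(1 - 4) - 1*(-94) = -4*(-3) + 94 = 12 + 94 = 106)
S(g) = 17 + g (S(g) = (-89 + g) + 106 = 17 + g)
C(-253)/S(h(25, -16)) = (-253)²/(17 - 10) = 64009/7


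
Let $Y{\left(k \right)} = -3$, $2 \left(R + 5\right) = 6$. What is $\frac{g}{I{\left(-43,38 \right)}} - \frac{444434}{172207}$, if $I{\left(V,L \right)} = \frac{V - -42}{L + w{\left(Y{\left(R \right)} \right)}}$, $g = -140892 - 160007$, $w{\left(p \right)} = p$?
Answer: $\frac{1813591548821}{172207} \approx 1.0531 \cdot 10^{7}$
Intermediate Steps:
$R = -2$ ($R = -5 + \frac{1}{2} \cdot 6 = -5 + 3 = -2$)
$g = -300899$ ($g = -140892 - 160007 = -300899$)
$I{\left(V,L \right)} = \frac{42 + V}{-3 + L}$ ($I{\left(V,L \right)} = \frac{V - -42}{L - 3} = \frac{V + 42}{-3 + L} = \frac{42 + V}{-3 + L}$)
$\frac{g}{I{\left(-43,38 \right)}} - \frac{444434}{172207} = - \frac{300899}{\frac{1}{-3 + 38} \left(42 - 43\right)} - \frac{444434}{172207} = - \frac{300899}{\frac{1}{35} \left(-1\right)} - \frac{444434}{172207} = - \frac{300899}{- \frac{1}{35}} - \frac{444434}{172207} = \left(-300899\right) \left(-35\right) - \frac{444434}{172207} = 10531465 - \frac{444434}{172207} = \frac{1813591548821}{172207}$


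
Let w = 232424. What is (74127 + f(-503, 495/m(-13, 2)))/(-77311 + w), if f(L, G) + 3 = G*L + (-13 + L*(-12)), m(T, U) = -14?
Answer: 1371043/2171582 ≈ 0.63136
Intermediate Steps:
f(L, G) = -16 - 12*L + G*L (f(L, G) = -3 + (G*L + (-13 + L*(-12))) = -3 + (G*L + (-13 - 12*L)) = -3 + (-13 - 12*L + G*L) = -16 - 12*L + G*L)
(74127 + f(-503, 495/m(-13, 2)))/(-77311 + w) = (74127 + (-16 - 12*(-503) + (495/(-14))*(-503)))/(-77311 + 232424) = (74127 + (-16 + 6036 + (495*(-1/14))*(-503)))/155113 = (74127 + (-16 + 6036 - 495/14*(-503)))*(1/155113) = (74127 + (-16 + 6036 + 248985/14))*(1/155113) = (74127 + 333265/14)*(1/155113) = (1371043/14)*(1/155113) = 1371043/2171582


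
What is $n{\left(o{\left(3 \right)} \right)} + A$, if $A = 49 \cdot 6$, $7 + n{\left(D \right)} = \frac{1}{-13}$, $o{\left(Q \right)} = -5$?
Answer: $\frac{3730}{13} \approx 286.92$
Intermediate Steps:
$n{\left(D \right)} = - \frac{92}{13}$ ($n{\left(D \right)} = -7 + \frac{1}{-13} = -7 - \frac{1}{13} = - \frac{92}{13}$)
$A = 294$
$n{\left(o{\left(3 \right)} \right)} + A = - \frac{92}{13} + 294 = \frac{3730}{13}$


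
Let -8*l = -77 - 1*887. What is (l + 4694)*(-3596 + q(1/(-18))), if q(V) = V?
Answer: -623275541/36 ≈ -1.7313e+7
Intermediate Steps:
l = 241/2 (l = -(-77 - 1*887)/8 = -(-77 - 887)/8 = -⅛*(-964) = 241/2 ≈ 120.50)
(l + 4694)*(-3596 + q(1/(-18))) = (241/2 + 4694)*(-3596 + 1/(-18)) = 9629*(-3596 - 1/18)/2 = (9629/2)*(-64729/18) = -623275541/36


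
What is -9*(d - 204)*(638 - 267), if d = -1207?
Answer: 4711329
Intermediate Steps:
-9*(d - 204)*(638 - 267) = -9*(-1207 - 204)*(638 - 267) = -(-12699)*371 = -9*(-523481) = 4711329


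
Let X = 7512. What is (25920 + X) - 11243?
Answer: 22189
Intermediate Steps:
(25920 + X) - 11243 = (25920 + 7512) - 11243 = 33432 - 11243 = 22189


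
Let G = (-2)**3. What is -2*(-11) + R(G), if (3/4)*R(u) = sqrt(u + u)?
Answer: 22 + 16*I/3 ≈ 22.0 + 5.3333*I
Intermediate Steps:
G = -8
R(u) = 4*sqrt(2)*sqrt(u)/3 (R(u) = 4*sqrt(u + u)/3 = 4*sqrt(2*u)/3 = 4*(sqrt(2)*sqrt(u))/3 = 4*sqrt(2)*sqrt(u)/3)
-2*(-11) + R(G) = -2*(-11) + 4*sqrt(2)*sqrt(-8)/3 = 22 + 4*sqrt(2)*(2*I*sqrt(2))/3 = 22 + 16*I/3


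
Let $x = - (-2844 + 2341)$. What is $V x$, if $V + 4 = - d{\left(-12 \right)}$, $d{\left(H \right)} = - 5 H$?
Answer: $-32192$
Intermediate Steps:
$x = 503$ ($x = \left(-1\right) \left(-503\right) = 503$)
$V = -64$ ($V = -4 - \left(-5\right) \left(-12\right) = -4 - 60 = -64$)
$V x = \left(-64\right) 503 = -32192$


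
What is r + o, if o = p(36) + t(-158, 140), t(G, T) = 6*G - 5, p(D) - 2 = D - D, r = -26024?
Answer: -26975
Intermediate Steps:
p(D) = 2 (p(D) = 2 + (D - D) = 2 + 0 = 2)
t(G, T) = -5 + 6*G
o = -951 (o = 2 + (-5 + 6*(-158)) = 2 + (-5 - 948) = 2 - 953 = -951)
r + o = -26024 - 951 = -26975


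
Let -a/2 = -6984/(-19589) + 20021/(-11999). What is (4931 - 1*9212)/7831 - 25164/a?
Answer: -23160556007600055/2415004854343 ≈ -9590.3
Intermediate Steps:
a = 616780706/235048411 (a = -2*(-6984/(-19589) + 20021/(-11999)) = -2*(-6984*(-1/19589) + 20021*(-1/11999)) = -2*(6984/19589 - 20021/11999) = -2*(-308390353/235048411) = 616780706/235048411 ≈ 2.6241)
(4931 - 1*9212)/7831 - 25164/a = (4931 - 1*9212)/7831 - 25164/616780706/235048411 = (4931 - 9212)*(1/7831) - 25164*235048411/616780706 = -4281*1/7831 - 2957379107202/308390353 = -4281/7831 - 2957379107202/308390353 = -23160556007600055/2415004854343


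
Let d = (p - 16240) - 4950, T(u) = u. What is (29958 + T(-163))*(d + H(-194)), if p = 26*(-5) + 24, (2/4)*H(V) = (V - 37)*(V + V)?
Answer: 4706418200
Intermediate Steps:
H(V) = 4*V*(-37 + V) (H(V) = 2*((V - 37)*(V + V)) = 2*((-37 + V)*(2*V)) = 2*(2*V*(-37 + V)) = 4*V*(-37 + V))
p = -106 (p = -130 + 24 = -106)
d = -21296 (d = (-106 - 16240) - 4950 = -16346 - 4950 = -21296)
(29958 + T(-163))*(d + H(-194)) = (29958 - 163)*(-21296 + 4*(-194)*(-37 - 194)) = 29795*(-21296 + 4*(-194)*(-231)) = 29795*(-21296 + 179256) = 29795*157960 = 4706418200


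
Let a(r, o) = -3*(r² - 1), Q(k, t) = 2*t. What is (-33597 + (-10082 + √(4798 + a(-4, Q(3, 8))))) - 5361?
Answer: -49040 + 7*√97 ≈ -48971.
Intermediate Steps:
a(r, o) = 3 - 3*r² (a(r, o) = -3*(-1 + r²) = 3 - 3*r²)
(-33597 + (-10082 + √(4798 + a(-4, Q(3, 8))))) - 5361 = (-33597 + (-10082 + √(4798 + (3 - 3*(-4)²)))) - 5361 = (-33597 + (-10082 + √(4798 + (3 - 3*16)))) - 5361 = (-33597 + (-10082 + √(4798 + (3 - 48)))) - 5361 = (-33597 + (-10082 + √(4798 - 45))) - 5361 = (-33597 + (-10082 + √4753)) - 5361 = (-33597 + (-10082 + 7*√97)) - 5361 = (-43679 + 7*√97) - 5361 = -49040 + 7*√97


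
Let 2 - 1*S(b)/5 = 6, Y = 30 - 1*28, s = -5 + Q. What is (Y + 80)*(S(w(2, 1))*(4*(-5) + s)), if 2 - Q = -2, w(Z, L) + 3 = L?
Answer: 34440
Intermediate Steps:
w(Z, L) = -3 + L
Q = 4 (Q = 2 - 1*(-2) = 2 + 2 = 4)
s = -1 (s = -5 + 4 = -1)
Y = 2 (Y = 30 - 28 = 2)
S(b) = -20 (S(b) = 10 - 5*6 = 10 - 30 = -20)
(Y + 80)*(S(w(2, 1))*(4*(-5) + s)) = (2 + 80)*(-20*(4*(-5) - 1)) = 82*(-20*(-20 - 1)) = 82*(-20*(-21)) = 82*420 = 34440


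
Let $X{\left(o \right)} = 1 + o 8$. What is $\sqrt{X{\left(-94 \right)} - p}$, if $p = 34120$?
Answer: $i \sqrt{34871} \approx 186.74 i$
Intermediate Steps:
$X{\left(o \right)} = 1 + 8 o$
$\sqrt{X{\left(-94 \right)} - p} = \sqrt{\left(1 + 8 \left(-94\right)\right) - 34120} = \sqrt{\left(1 - 752\right) - 34120} = \sqrt{-751 - 34120} = \sqrt{-34871} = i \sqrt{34871}$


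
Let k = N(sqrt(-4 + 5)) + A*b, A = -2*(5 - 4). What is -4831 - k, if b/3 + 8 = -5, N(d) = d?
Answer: -4910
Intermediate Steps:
A = -2 (A = -2*1 = -2)
b = -39 (b = -24 + 3*(-5) = -24 - 15 = -39)
k = 79 (k = sqrt(-4 + 5) - 2*(-39) = sqrt(1) + 78 = 1 + 78 = 79)
-4831 - k = -4831 - 1*79 = -4831 - 79 = -4910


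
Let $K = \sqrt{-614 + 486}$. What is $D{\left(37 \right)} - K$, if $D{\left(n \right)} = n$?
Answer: $37 - 8 i \sqrt{2} \approx 37.0 - 11.314 i$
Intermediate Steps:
$K = 8 i \sqrt{2}$ ($K = \sqrt{-128} = 8 i \sqrt{2} \approx 11.314 i$)
$D{\left(37 \right)} - K = 37 - 8 i \sqrt{2}$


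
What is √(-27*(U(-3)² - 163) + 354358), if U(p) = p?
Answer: 2*√89629 ≈ 598.76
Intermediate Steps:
√(-27*(U(-3)² - 163) + 354358) = √(-27*((-3)² - 163) + 354358) = √(-27*(9 - 163) + 354358) = √(-27*(-154) + 354358) = √(4158 + 354358) = √358516 = 2*√89629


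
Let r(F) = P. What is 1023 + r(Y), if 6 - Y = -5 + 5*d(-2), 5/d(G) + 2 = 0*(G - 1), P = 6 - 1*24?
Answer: 1005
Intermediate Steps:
P = -18 (P = 6 - 24 = -18)
d(G) = -5/2 (d(G) = 5/(-2 + 0*(G - 1)) = 5/(-2 + 0*(-1 + G)) = 5/(-2 + 0) = 5/(-2) = 5*(-½) = -5/2)
Y = 47/2 (Y = 6 - (-5 + 5*(-5/2)) = 6 - (-5 - 25/2) = 6 - 1*(-35/2) = 6 + 35/2 = 47/2 ≈ 23.500)
r(F) = -18
1023 + r(Y) = 1023 - 18 = 1005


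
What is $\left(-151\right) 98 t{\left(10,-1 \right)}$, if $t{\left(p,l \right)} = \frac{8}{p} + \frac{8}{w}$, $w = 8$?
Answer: $- \frac{133182}{5} \approx -26636.0$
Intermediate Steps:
$t{\left(p,l \right)} = 1 + \frac{8}{p}$ ($t{\left(p,l \right)} = \frac{8}{p} + \frac{8}{8} = \frac{8}{p} + 8 \cdot \frac{1}{8} = \frac{8}{p} + 1 = 1 + \frac{8}{p}$)
$\left(-151\right) 98 t{\left(10,-1 \right)} = \left(-151\right) 98 \frac{8 + 10}{10} = - 14798 \cdot \frac{1}{10} \cdot 18 = \left(-14798\right) \frac{9}{5} = - \frac{133182}{5}$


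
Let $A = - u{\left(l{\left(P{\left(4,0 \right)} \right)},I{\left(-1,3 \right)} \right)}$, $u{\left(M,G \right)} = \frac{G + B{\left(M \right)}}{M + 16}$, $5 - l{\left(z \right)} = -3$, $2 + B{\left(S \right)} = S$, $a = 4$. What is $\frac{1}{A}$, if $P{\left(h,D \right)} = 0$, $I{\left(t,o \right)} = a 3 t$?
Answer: $4$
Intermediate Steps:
$B{\left(S \right)} = -2 + S$
$I{\left(t,o \right)} = 12 t$ ($I{\left(t,o \right)} = 4 \cdot 3 t = 12 t$)
$l{\left(z \right)} = 8$ ($l{\left(z \right)} = 5 - -3 = 5 + 3 = 8$)
$u{\left(M,G \right)} = \frac{-2 + G + M}{16 + M}$ ($u{\left(M,G \right)} = \frac{G + \left(-2 + M\right)}{M + 16} = \frac{-2 + G + M}{16 + M}$)
$A = \frac{1}{4}$ ($A = - \frac{-2 + 12 \left(-1\right) + 8}{16 + 8} = - \frac{-2 - 12 + 8}{24} = - \frac{-6}{24} = \left(-1\right) \left(- \frac{1}{4}\right) = \frac{1}{4} \approx 0.25$)
$\frac{1}{A} = \frac{1}{\frac{1}{4}} = 4$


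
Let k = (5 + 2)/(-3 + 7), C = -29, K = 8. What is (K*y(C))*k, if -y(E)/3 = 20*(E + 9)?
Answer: 16800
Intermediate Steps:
y(E) = -540 - 60*E (y(E) = -60*(E + 9) = -60*(9 + E) = -3*(180 + 20*E) = -540 - 60*E)
k = 7/4 ≈ 1.7500
(K*y(C))*k = (8*(-540 - 60*(-29)))*(7/4) = (8*(-540 + 1740))*(7/4) = (8*1200)*(7/4) = 9600*(7/4) = 16800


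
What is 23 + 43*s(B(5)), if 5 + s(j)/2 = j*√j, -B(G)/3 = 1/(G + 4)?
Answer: -407 - 86*I*√3/9 ≈ -407.0 - 16.551*I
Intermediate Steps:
B(G) = -3/(4 + G) (B(G) = -3/(G + 4) = -3/(4 + G))
s(j) = -10 + 2*j^(3/2) (s(j) = -10 + 2*(j*√j) = -10 + 2*j^(3/2))
23 + 43*s(B(5)) = 23 + 43*(-10 + 2*(-3/(4 + 5))^(3/2)) = 23 + 43*(-10 + 2*(-3/9)^(3/2)) = 23 + 43*(-10 + 2*(-3*⅑)^(3/2)) = 23 + 43*(-10 + 2*(-⅓)^(3/2)) = 23 + 43*(-10 + 2*(-I*√3/9)) = 23 + 43*(-10 - 2*I*√3/9) = 23 + (-430 - 86*I*√3/9) = -407 - 86*I*√3/9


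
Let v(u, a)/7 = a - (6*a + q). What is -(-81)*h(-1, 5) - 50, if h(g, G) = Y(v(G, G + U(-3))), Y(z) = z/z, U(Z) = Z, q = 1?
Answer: 31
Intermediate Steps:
v(u, a) = -7 - 35*a (v(u, a) = 7*(a - (6*a + 1)) = 7*(a - (1 + 6*a)) = 7*(a + (-1 - 6*a)) = 7*(-1 - 5*a) = -7 - 35*a)
Y(z) = 1
h(g, G) = 1
-(-81)*h(-1, 5) - 50 = -(-81) - 50 = -27*(-3) - 50 = 81 - 50 = 31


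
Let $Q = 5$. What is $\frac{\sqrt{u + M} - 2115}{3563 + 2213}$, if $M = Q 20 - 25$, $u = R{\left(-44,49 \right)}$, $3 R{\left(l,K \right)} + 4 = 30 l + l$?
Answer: $- \frac{2115}{5776} + \frac{i \sqrt{381}}{5776} \approx -0.36617 + 0.0033794 i$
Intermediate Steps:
$R{\left(l,K \right)} = - \frac{4}{3} + \frac{31 l}{3}$ ($R{\left(l,K \right)} = - \frac{4}{3} + \frac{30 l + l}{3} = - \frac{4}{3} + \frac{31 l}{3}$)
$u = -456$ ($u = - \frac{4}{3} + \frac{31}{3} \left(-44\right) = - \frac{4}{3} - \frac{1364}{3} = -456$)
$M = 75$ ($M = 5 \cdot 20 - 25 = 100 - 25 = 75$)
$\frac{\sqrt{u + M} - 2115}{3563 + 2213} = \frac{\sqrt{-456 + 75} - 2115}{3563 + 2213} = \frac{\sqrt{-381} - 2115}{5776} = \left(i \sqrt{381} - 2115\right) \frac{1}{5776} = \left(-2115 + i \sqrt{381}\right) \frac{1}{5776} = - \frac{2115}{5776} + \frac{i \sqrt{381}}{5776}$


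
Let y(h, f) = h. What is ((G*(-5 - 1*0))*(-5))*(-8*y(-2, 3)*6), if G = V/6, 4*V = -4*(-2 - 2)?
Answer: 1600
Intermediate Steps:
V = 4 (V = (-4*(-2 - 2))/4 = (-4*(-4))/4 = (¼)*16 = 4)
G = ⅔ (G = 4/6 = 4*(⅙) = ⅔ ≈ 0.66667)
((G*(-5 - 1*0))*(-5))*(-8*y(-2, 3)*6) = ((2*(-5 - 1*0)/3)*(-5))*(-8*(-2)*6) = ((2*(-5 + 0)/3)*(-5))*(16*6) = (((⅔)*(-5))*(-5))*96 = -10/3*(-5)*96 = (50/3)*96 = 1600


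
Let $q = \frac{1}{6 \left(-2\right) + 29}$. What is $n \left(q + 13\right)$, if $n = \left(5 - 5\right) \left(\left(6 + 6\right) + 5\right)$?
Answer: $0$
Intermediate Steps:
$q = \frac{1}{17}$ ($q = \frac{1}{-12 + 29} = \frac{1}{17} \approx 0.058824$)
$n = 0$ ($n = 0 \left(12 + 5\right) = 0 \cdot 17 = 0$)
$n \left(q + 13\right) = 0 \left(\frac{1}{17} + 13\right) = 0 \cdot \frac{222}{17} = 0$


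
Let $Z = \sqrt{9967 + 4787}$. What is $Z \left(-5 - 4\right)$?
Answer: $- 9 \sqrt{14754} \approx -1093.2$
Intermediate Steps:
$Z = \sqrt{14754} \approx 121.47$
$Z \left(-5 - 4\right) = \sqrt{14754} \left(-5 - 4\right) = \sqrt{14754} \left(-9\right) = - 9 \sqrt{14754}$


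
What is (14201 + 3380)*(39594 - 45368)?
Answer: -101512694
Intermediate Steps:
(14201 + 3380)*(39594 - 45368) = 17581*(-5774) = -101512694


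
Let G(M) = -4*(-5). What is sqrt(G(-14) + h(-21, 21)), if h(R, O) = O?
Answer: sqrt(41) ≈ 6.4031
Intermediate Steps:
G(M) = 20
sqrt(G(-14) + h(-21, 21)) = sqrt(20 + 21) = sqrt(41)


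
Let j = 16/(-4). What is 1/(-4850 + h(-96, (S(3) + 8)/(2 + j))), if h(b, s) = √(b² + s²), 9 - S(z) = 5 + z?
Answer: -3880/18810611 - 6*√4105/94053055 ≈ -0.00021035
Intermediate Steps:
j = -4 (j = 16*(-¼) = -4)
S(z) = 4 - z (S(z) = 9 - (5 + z) = 9 + (-5 - z) = 4 - z)
1/(-4850 + h(-96, (S(3) + 8)/(2 + j))) = 1/(-4850 + √((-96)² + (((4 - 1*3) + 8)/(2 - 4))²)) = 1/(-4850 + √(9216 + (((4 - 3) + 8)/(-2))²)) = 1/(-4850 + √(9216 + ((1 + 8)*(-½))²)) = 1/(-4850 + √(9216 + (9*(-½))²)) = 1/(-4850 + √(9216 + (-9/2)²)) = 1/(-4850 + √(9216 + 81/4)) = 1/(-4850 + √(36945/4)) = 1/(-4850 + 3*√4105/2)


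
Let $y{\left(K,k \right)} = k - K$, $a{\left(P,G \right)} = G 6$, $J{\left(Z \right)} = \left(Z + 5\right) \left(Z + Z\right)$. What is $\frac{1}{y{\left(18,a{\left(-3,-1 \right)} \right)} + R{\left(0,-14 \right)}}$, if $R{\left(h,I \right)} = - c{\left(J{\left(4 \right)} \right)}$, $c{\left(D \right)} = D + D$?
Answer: $- \frac{1}{168} \approx -0.0059524$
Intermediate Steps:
$J{\left(Z \right)} = 2 Z \left(5 + Z\right)$ ($J{\left(Z \right)} = \left(5 + Z\right) 2 Z = 2 Z \left(5 + Z\right)$)
$c{\left(D \right)} = 2 D$
$R{\left(h,I \right)} = -144$ ($R{\left(h,I \right)} = - 2 \cdot 2 \cdot 4 \left(5 + 4\right) = - 2 \cdot 2 \cdot 4 \cdot 9 = - 2 \cdot 72 = \left(-1\right) 144 = -144$)
$a{\left(P,G \right)} = 6 G$
$\frac{1}{y{\left(18,a{\left(-3,-1 \right)} \right)} + R{\left(0,-14 \right)}} = \frac{1}{\left(6 \left(-1\right) - 18\right) - 144} = \frac{1}{\left(-6 - 18\right) - 144} = \frac{1}{-24 - 144} = \frac{1}{-168} = - \frac{1}{168}$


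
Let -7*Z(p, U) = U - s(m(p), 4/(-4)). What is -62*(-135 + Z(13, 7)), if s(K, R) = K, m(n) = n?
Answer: 58218/7 ≈ 8316.9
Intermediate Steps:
Z(p, U) = -U/7 + p/7 (Z(p, U) = -(U - p)/7 = -U/7 + p/7)
-62*(-135 + Z(13, 7)) = -62*(-135 + (-1/7*7 + (1/7)*13)) = -62*(-135 + (-1 + 13/7)) = -62*(-135 + 6/7) = -62*(-939/7) = 58218/7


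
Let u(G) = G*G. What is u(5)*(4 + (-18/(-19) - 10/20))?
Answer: 4225/38 ≈ 111.18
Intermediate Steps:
u(G) = G²
u(5)*(4 + (-18/(-19) - 10/20)) = 5²*(4 + (-18/(-19) - 10/20)) = 25*(4 + (-18*(-1/19) - 10*1/20)) = 25*(4 + (18/19 - ½)) = 25*(4 + 17/38) = 25*(169/38) = 4225/38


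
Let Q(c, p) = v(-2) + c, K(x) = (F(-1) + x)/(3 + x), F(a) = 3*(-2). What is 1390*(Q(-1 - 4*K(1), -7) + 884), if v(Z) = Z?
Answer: 1231540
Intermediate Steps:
F(a) = -6
K(x) = (-6 + x)/(3 + x)
Q(c, p) = -2 + c
1390*(Q(-1 - 4*K(1), -7) + 884) = 1390*((-2 + (-1 - 4*(-6 + 1)/(3 + 1))) + 884) = 1390*((-2 + (-1 - 4*(-5)/4)) + 884) = 1390*((-2 + (-1 - (-5))) + 884) = 1390*((-2 + (-1 - 4*(-5/4))) + 884) = 1390*((-2 + (-1 + 5)) + 884) = 1390*((-2 + 4) + 884) = 1390*(2 + 884) = 1390*886 = 1231540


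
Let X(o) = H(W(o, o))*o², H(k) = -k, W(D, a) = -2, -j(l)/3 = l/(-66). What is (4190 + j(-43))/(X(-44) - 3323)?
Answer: 92137/12078 ≈ 7.6285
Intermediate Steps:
j(l) = l/22 (j(l) = -3*l/(-66) = -3*l*(-1)/66 = -(-1)*l/22 = l/22)
X(o) = 2*o² (X(o) = (-1*(-2))*o² = 2*o²)
(4190 + j(-43))/(X(-44) - 3323) = (4190 + (1/22)*(-43))/(2*(-44)² - 3323) = (4190 - 43/22)/(2*1936 - 3323) = 92137/(22*(3872 - 3323)) = (92137/22)/549 = (92137/22)*(1/549) = 92137/12078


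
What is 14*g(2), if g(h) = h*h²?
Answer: 112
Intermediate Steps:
g(h) = h³
14*g(2) = 14*2³ = 14*8 = 112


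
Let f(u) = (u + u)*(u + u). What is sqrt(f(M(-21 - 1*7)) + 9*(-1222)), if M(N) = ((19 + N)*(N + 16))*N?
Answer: 3*sqrt(4063034) ≈ 6047.1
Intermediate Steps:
M(N) = N*(16 + N)*(19 + N) (M(N) = ((19 + N)*(16 + N))*N = ((16 + N)*(19 + N))*N = N*(16 + N)*(19 + N))
f(u) = 4*u**2 (f(u) = (2*u)*(2*u) = 4*u**2)
sqrt(f(M(-21 - 1*7)) + 9*(-1222)) = sqrt(4*((-21 - 1*7)*(304 + (-21 - 1*7)**2 + 35*(-21 - 1*7)))**2 + 9*(-1222)) = sqrt(4*((-21 - 7)*(304 + (-21 - 7)**2 + 35*(-21 - 7)))**2 - 10998) = sqrt(4*(-28*(304 + (-28)**2 + 35*(-28)))**2 - 10998) = sqrt(4*(-28*(304 + 784 - 980))**2 - 10998) = sqrt(4*(-28*108)**2 - 10998) = sqrt(4*(-3024)**2 - 10998) = sqrt(4*9144576 - 10998) = sqrt(36578304 - 10998) = sqrt(36567306) = 3*sqrt(4063034)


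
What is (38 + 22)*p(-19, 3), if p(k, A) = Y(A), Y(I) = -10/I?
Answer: -200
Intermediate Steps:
p(k, A) = -10/A
(38 + 22)*p(-19, 3) = (38 + 22)*(-10/3) = 60*(-10*⅓) = 60*(-10/3) = -200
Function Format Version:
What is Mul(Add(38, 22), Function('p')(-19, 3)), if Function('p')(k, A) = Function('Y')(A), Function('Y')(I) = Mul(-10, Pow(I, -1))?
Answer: -200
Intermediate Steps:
Function('p')(k, A) = Mul(-10, Pow(A, -1))
Mul(Add(38, 22), Function('p')(-19, 3)) = Mul(Add(38, 22), Mul(-10, Pow(3, -1))) = Mul(60, Mul(-10, Rational(1, 3))) = Mul(60, Rational(-10, 3)) = -200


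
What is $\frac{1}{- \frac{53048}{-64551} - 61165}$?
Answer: $- \frac{64551}{3948208867} \approx -1.6349 \cdot 10^{-5}$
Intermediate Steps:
$\frac{1}{- \frac{53048}{-64551} - 61165} = \frac{1}{\left(-53048\right) \left(- \frac{1}{64551}\right) - 61165} = \frac{1}{\frac{53048}{64551} - 61165} = \frac{1}{- \frac{3948208867}{64551}} = - \frac{64551}{3948208867}$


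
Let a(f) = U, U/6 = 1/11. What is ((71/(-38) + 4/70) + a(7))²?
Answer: 342953361/214036900 ≈ 1.6023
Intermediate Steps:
U = 6/11 ≈ 0.54545
a(f) = 6/11
((71/(-38) + 4/70) + a(7))² = ((71/(-38) + 4/70) + 6/11)² = ((71*(-1/38) + 4*(1/70)) + 6/11)² = ((-71/38 + 2/35) + 6/11)² = (-2409/1330 + 6/11)² = (-18519/14630)² = 342953361/214036900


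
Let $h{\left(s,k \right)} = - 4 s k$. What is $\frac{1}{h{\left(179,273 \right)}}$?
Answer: $- \frac{1}{195468} \approx -5.1159 \cdot 10^{-6}$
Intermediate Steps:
$h{\left(s,k \right)} = - 4 k s$
$\frac{1}{h{\left(179,273 \right)}} = \frac{1}{\left(-4\right) 273 \cdot 179} = \frac{1}{-195468} = - \frac{1}{195468}$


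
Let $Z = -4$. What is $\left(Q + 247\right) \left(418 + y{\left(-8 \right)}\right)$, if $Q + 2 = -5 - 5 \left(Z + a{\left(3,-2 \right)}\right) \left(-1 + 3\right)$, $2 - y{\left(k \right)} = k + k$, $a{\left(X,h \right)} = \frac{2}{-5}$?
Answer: $123824$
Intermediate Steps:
$a{\left(X,h \right)} = - \frac{2}{5}$ ($a{\left(X,h \right)} = 2 \left(- \frac{1}{5}\right) = - \frac{2}{5}$)
$y{\left(k \right)} = 2 - 2 k$ ($y{\left(k \right)} = 2 - \left(k + k\right) = 2 - 2 k$)
$Q = 37$ ($Q = -2 - \left(5 + 5 \left(-4 - \frac{2}{5}\right) \left(-1 + 3\right)\right) = -2 - \left(5 + 5 \left(\left(- \frac{22}{5}\right) 2\right)\right) = -2 - -39 = -2 + \left(-5 + 44\right) = -2 + 39 = 37$)
$\left(Q + 247\right) \left(418 + y{\left(-8 \right)}\right) = \left(37 + 247\right) \left(418 + \left(2 - -16\right)\right) = 284 \left(418 + \left(2 + 16\right)\right) = 284 \left(418 + 18\right) = 284 \cdot 436 = 123824$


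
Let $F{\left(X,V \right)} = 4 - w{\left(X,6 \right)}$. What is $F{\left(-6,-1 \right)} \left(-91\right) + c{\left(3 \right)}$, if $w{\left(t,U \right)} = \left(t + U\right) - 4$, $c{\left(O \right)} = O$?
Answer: $-725$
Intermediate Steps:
$w{\left(t,U \right)} = -4 + U + t$ ($w{\left(t,U \right)} = \left(U + t\right) - 4 = -4 + U + t$)
$F{\left(X,V \right)} = 2 - X$ ($F{\left(X,V \right)} = 4 - \left(-4 + 6 + X\right) = 4 - \left(2 + X\right) = 2 - X$)
$F{\left(-6,-1 \right)} \left(-91\right) + c{\left(3 \right)} = \left(2 - -6\right) \left(-91\right) + 3 = \left(2 + 6\right) \left(-91\right) + 3 = 8 \left(-91\right) + 3 = -728 + 3 = -725$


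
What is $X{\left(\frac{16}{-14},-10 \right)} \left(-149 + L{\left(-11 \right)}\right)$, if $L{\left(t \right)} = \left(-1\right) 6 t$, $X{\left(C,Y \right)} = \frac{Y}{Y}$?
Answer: $-83$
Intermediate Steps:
$X{\left(C,Y \right)} = 1$
$L{\left(t \right)} = - 6 t$
$X{\left(\frac{16}{-14},-10 \right)} \left(-149 + L{\left(-11 \right)}\right) = 1 \left(-149 - -66\right) = 1 \left(-149 + 66\right) = 1 \left(-83\right) = -83$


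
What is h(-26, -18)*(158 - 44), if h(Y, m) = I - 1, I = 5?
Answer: 456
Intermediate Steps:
h(Y, m) = 4 (h(Y, m) = 5 - 1 = 4)
h(-26, -18)*(158 - 44) = 4*(158 - 44) = 4*114 = 456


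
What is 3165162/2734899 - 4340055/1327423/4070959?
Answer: 5701386115364642663/4926359537443806881 ≈ 1.1573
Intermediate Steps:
3165162/2734899 - 4340055/1327423/4070959 = 3165162*(1/2734899) - 4340055*1/1327423*(1/4070959) = 1055054/911633 - 4340055/1327423*1/4070959 = 1055054/911633 - 4340055/5403884608657 = 5701386115364642663/4926359537443806881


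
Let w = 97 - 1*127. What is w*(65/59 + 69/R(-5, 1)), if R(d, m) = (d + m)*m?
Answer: 57165/118 ≈ 484.45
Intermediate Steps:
w = -30 (w = 97 - 127 = -30)
R(d, m) = m*(d + m)
w*(65/59 + 69/R(-5, 1)) = -30*(65/59 + 69/((1*(-5 + 1)))) = -30*(65*(1/59) + 69/((1*(-4)))) = -30*(65/59 + 69/(-4)) = -30*(65/59 + 69*(-1/4)) = -30*(65/59 - 69/4) = -30*(-3811/236) = 57165/118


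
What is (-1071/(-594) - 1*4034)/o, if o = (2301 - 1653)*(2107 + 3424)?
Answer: -266125/236549808 ≈ -0.0011250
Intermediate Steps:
o = 3584088 (o = 648*5531 = 3584088)
(-1071/(-594) - 1*4034)/o = (-1071/(-594) - 1*4034)/3584088 = (-1071*(-1/594) - 4034)*(1/3584088) = (119/66 - 4034)*(1/3584088) = -266125/66*1/3584088 = -266125/236549808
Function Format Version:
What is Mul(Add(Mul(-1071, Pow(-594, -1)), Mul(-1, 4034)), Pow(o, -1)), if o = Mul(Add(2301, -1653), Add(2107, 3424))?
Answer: Rational(-266125, 236549808) ≈ -0.0011250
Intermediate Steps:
o = 3584088 (o = Mul(648, 5531) = 3584088)
Mul(Add(Mul(-1071, Pow(-594, -1)), Mul(-1, 4034)), Pow(o, -1)) = Mul(Add(Mul(-1071, Pow(-594, -1)), Mul(-1, 4034)), Pow(3584088, -1)) = Mul(Add(Mul(-1071, Rational(-1, 594)), -4034), Rational(1, 3584088)) = Mul(Add(Rational(119, 66), -4034), Rational(1, 3584088)) = Mul(Rational(-266125, 66), Rational(1, 3584088)) = Rational(-266125, 236549808)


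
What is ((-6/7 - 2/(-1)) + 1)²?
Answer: 225/49 ≈ 4.5918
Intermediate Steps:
((-6/7 - 2/(-1)) + 1)² = ((-6*⅐ - 2*(-1)) + 1)² = ((-6/7 + 2) + 1)² = (8/7 + 1)² = (15/7)² = 225/49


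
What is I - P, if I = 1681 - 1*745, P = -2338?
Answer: 3274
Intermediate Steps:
I = 936 (I = 1681 - 745 = 936)
I - P = 936 - 1*(-2338) = 936 + 2338 = 3274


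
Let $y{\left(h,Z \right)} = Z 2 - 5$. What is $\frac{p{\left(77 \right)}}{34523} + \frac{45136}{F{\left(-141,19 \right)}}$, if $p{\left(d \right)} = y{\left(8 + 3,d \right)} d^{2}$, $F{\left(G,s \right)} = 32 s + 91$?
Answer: $\frac{2175741407}{24131577} \approx 90.162$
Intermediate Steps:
$F{\left(G,s \right)} = 91 + 32 s$
$y{\left(h,Z \right)} = -5 + 2 Z$ ($y{\left(h,Z \right)} = 2 Z - 5 = -5 + 2 Z$)
$p{\left(d \right)} = d^{2} \left(-5 + 2 d\right)$ ($p{\left(d \right)} = \left(-5 + 2 d\right) d^{2} = d^{2} \left(-5 + 2 d\right)$)
$\frac{p{\left(77 \right)}}{34523} + \frac{45136}{F{\left(-141,19 \right)}} = \frac{77^{2} \left(-5 + 2 \cdot 77\right)}{34523} + \frac{45136}{91 + 32 \cdot 19} = 5929 \left(-5 + 154\right) \frac{1}{34523} + \frac{45136}{91 + 608} = 5929 \cdot 149 \cdot \frac{1}{34523} + \frac{45136}{699} = 883421 \cdot \frac{1}{34523} + 45136 \cdot \frac{1}{699} = \frac{883421}{34523} + \frac{45136}{699} = \frac{2175741407}{24131577}$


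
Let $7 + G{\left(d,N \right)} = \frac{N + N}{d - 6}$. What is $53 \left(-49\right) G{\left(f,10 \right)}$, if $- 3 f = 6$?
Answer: $\frac{49343}{2} \approx 24672.0$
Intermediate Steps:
$f = -2$ ($f = \left(- \frac{1}{3}\right) 6 = -2$)
$G{\left(d,N \right)} = -7 + \frac{2 N}{-6 + d}$ ($G{\left(d,N \right)} = -7 + \frac{N + N}{d - 6} = -7 + \frac{2 N}{-6 + d}$)
$53 \left(-49\right) G{\left(f,10 \right)} = 53 \left(-49\right) \frac{42 - -14 + 2 \cdot 10}{-6 - 2} = - 2597 \frac{42 + 14 + 20}{-8} = - 2597 \left(\left(- \frac{1}{8}\right) 76\right) = \left(-2597\right) \left(- \frac{19}{2}\right) = \frac{49343}{2}$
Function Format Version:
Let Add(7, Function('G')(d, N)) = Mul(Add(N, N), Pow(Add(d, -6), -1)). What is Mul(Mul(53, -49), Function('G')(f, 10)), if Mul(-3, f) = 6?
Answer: Rational(49343, 2) ≈ 24672.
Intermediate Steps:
f = -2 (f = Mul(Rational(-1, 3), 6) = -2)
Function('G')(d, N) = Add(-7, Mul(2, N, Pow(Add(-6, d), -1))) (Function('G')(d, N) = Add(-7, Mul(Add(N, N), Pow(Add(d, -6), -1))) = Add(-7, Mul(Mul(2, N), Pow(Add(-6, d), -1))) = Add(-7, Mul(2, N, Pow(Add(-6, d), -1))))
Mul(Mul(53, -49), Function('G')(f, 10)) = Mul(Mul(53, -49), Mul(Pow(Add(-6, -2), -1), Add(42, Mul(-7, -2), Mul(2, 10)))) = Mul(-2597, Mul(Pow(-8, -1), Add(42, 14, 20))) = Mul(-2597, Mul(Rational(-1, 8), 76)) = Mul(-2597, Rational(-19, 2)) = Rational(49343, 2)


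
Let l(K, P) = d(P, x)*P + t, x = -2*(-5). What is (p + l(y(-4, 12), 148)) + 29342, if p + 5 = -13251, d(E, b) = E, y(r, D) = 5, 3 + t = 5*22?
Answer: 38097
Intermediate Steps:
t = 107 (t = -3 + 5*22 = -3 + 110 = 107)
x = 10
p = -13256 (p = -5 - 13251 = -13256)
l(K, P) = 107 + P² (l(K, P) = P*P + 107 = P² + 107 = 107 + P²)
(p + l(y(-4, 12), 148)) + 29342 = (-13256 + (107 + 148²)) + 29342 = (-13256 + (107 + 21904)) + 29342 = (-13256 + 22011) + 29342 = 8755 + 29342 = 38097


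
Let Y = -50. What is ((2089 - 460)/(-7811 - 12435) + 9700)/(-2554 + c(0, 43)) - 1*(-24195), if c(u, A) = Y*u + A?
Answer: 1229821912099/50837706 ≈ 24191.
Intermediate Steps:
c(u, A) = A - 50*u (c(u, A) = -50*u + A = A - 50*u)
((2089 - 460)/(-7811 - 12435) + 9700)/(-2554 + c(0, 43)) - 1*(-24195) = ((2089 - 460)/(-7811 - 12435) + 9700)/(-2554 + (43 - 50*0)) - 1*(-24195) = (1629/(-20246) + 9700)/(-2554 + (43 + 0)) + 24195 = (1629*(-1/20246) + 9700)/(-2554 + 43) + 24195 = (-1629/20246 + 9700)/(-2511) + 24195 = (196384571/20246)*(-1/2511) + 24195 = -196384571/50837706 + 24195 = 1229821912099/50837706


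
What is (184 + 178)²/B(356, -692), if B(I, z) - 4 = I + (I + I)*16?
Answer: 32761/2938 ≈ 11.151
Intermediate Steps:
B(I, z) = 4 + 33*I (B(I, z) = 4 + (I + (I + I)*16) = 4 + (I + (2*I)*16) = 4 + (I + 32*I) = 4 + 33*I)
(184 + 178)²/B(356, -692) = (184 + 178)²/(4 + 33*356) = 362²/(4 + 11748) = 131044/11752 = 131044*(1/11752) = 32761/2938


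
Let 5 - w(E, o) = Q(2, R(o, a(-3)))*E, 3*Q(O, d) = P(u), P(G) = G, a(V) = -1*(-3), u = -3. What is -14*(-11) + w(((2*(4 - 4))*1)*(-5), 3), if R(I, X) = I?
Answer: 159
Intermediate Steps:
a(V) = 3
Q(O, d) = -1 (Q(O, d) = (1/3)*(-3) = -1)
w(E, o) = 5 + E (w(E, o) = 5 - (-1)*E = 5 + E)
-14*(-11) + w(((2*(4 - 4))*1)*(-5), 3) = -14*(-11) + (5 + ((2*(4 - 4))*1)*(-5)) = 154 + (5 + ((2*0)*1)*(-5)) = 154 + (5 + (0*1)*(-5)) = 154 + (5 + 0*(-5)) = 154 + (5 + 0) = 154 + 5 = 159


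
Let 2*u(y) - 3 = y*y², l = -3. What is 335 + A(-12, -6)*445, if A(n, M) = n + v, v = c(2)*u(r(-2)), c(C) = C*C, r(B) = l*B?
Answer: 189905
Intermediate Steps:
r(B) = -3*B
c(C) = C²
u(y) = 3/2 + y³/2 (u(y) = 3/2 + (y*y²)/2 = 3/2 + y³/2)
v = 438 (v = 2²*(3/2 + (-3*(-2))³/2) = 4*(3/2 + (½)*6³) = 4*(3/2 + (½)*216) = 4*(3/2 + 108) = 4*(219/2) = 438)
A(n, M) = 438 + n (A(n, M) = n + 438 = 438 + n)
335 + A(-12, -6)*445 = 335 + (438 - 12)*445 = 335 + 426*445 = 335 + 189570 = 189905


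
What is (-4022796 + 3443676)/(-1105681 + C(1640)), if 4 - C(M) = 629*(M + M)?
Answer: 579120/3168797 ≈ 0.18276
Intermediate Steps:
C(M) = 4 - 1258*M (C(M) = 4 - 629*(M + M) = 4 - 629*2*M = 4 - 1258*M)
(-4022796 + 3443676)/(-1105681 + C(1640)) = (-4022796 + 3443676)/(-1105681 + (4 - 1258*1640)) = -579120/(-1105681 + (4 - 2063120)) = -579120/(-1105681 - 2063116) = -579120/(-3168797) = -579120*(-1/3168797) = 579120/3168797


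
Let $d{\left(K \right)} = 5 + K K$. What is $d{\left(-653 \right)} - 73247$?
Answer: $353167$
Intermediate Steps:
$d{\left(K \right)} = 5 + K^{2}$
$d{\left(-653 \right)} - 73247 = \left(5 + \left(-653\right)^{2}\right) - 73247 = \left(5 + 426409\right) - 73247 = 426414 - 73247 = 353167$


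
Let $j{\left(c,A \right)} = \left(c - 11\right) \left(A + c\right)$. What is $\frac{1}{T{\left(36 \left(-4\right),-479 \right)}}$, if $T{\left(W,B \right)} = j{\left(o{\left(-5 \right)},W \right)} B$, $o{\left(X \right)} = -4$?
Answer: $- \frac{1}{1063380} \approx -9.404 \cdot 10^{-7}$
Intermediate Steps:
$j{\left(c,A \right)} = \left(-11 + c\right) \left(A + c\right)$
$T{\left(W,B \right)} = B \left(60 - 15 W\right)$ ($T{\left(W,B \right)} = \left(\left(-4\right)^{2} - 11 W - -44 + W \left(-4\right)\right) B = \left(16 - 11 W + 44 - 4 W\right) B = \left(60 - 15 W\right) B = B \left(60 - 15 W\right)$)
$\frac{1}{T{\left(36 \left(-4\right),-479 \right)}} = \frac{1}{15 \left(-479\right) \left(4 - 36 \left(-4\right)\right)} = \frac{1}{15 \left(-479\right) \left(4 - -144\right)} = \frac{1}{15 \left(-479\right) \left(4 + 144\right)} = \frac{1}{15 \left(-479\right) 148} = \frac{1}{-1063380} = - \frac{1}{1063380}$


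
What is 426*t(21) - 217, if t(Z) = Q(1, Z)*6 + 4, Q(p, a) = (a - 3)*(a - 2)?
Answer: 875639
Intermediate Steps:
Q(p, a) = (-3 + a)*(-2 + a)
t(Z) = 40 - 30*Z + 6*Z**2 (t(Z) = (6 + Z**2 - 5*Z)*6 + 4 = (36 - 30*Z + 6*Z**2) + 4 = 40 - 30*Z + 6*Z**2)
426*t(21) - 217 = 426*(40 - 30*21 + 6*21**2) - 217 = 426*(40 - 630 + 6*441) - 217 = 426*(40 - 630 + 2646) - 217 = 426*2056 - 217 = 875856 - 217 = 875639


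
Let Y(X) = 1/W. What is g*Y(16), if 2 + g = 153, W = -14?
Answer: -151/14 ≈ -10.786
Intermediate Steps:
g = 151 (g = -2 + 153 = 151)
Y(X) = -1/14 (Y(X) = 1/(-14) = -1/14)
g*Y(16) = 151*(-1/14) = -151/14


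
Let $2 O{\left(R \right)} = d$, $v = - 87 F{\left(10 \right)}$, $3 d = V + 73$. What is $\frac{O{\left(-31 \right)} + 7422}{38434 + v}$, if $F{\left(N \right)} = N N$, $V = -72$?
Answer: $\frac{44533}{178404} \approx 0.24962$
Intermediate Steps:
$F{\left(N \right)} = N^{2}$
$d = \frac{1}{3}$ ($d = \frac{-72 + 73}{3} = \frac{1}{3} \cdot 1 = \frac{1}{3} \approx 0.33333$)
$v = -8700$ ($v = - 87 \cdot 10^{2} = \left(-87\right) 100 = -8700$)
$O{\left(R \right)} = \frac{1}{6}$ ($O{\left(R \right)} = \frac{1}{2} \cdot \frac{1}{3} = \frac{1}{6}$)
$\frac{O{\left(-31 \right)} + 7422}{38434 + v} = \frac{\frac{1}{6} + 7422}{38434 - 8700} = \frac{44533}{6 \cdot 29734} = \frac{44533}{6} \cdot \frac{1}{29734} = \frac{44533}{178404}$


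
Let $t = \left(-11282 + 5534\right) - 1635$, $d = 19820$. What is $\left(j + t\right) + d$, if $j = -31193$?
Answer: $-18756$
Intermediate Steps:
$t = -7383$ ($t = -5748 - 1635 = -7383$)
$\left(j + t\right) + d = \left(-31193 - 7383\right) + 19820 = -38576 + 19820 = -18756$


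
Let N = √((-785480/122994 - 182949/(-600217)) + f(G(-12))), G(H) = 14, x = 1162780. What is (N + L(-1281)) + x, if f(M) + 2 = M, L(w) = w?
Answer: 1161499 + √895966758002688208621/12303848283 ≈ 1.1615e+6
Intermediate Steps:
f(M) = -2 + M
N = √895966758002688208621/12303848283 (N = √((-785480/122994 - 182949/(-600217)) + (-2 + 14)) = √((-785480*1/122994 - 182949*(-1/600217)) + 12) = √((-392740/61497 + 182949/600217) + 12) = √(-224478409927/36911544849 + 12) = √(218460128261/36911544849) = √895966758002688208621/12303848283 ≈ 2.4328)
(N + L(-1281)) + x = (√895966758002688208621/12303848283 - 1281) + 1162780 = (-1281 + √895966758002688208621/12303848283) + 1162780 = 1161499 + √895966758002688208621/12303848283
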